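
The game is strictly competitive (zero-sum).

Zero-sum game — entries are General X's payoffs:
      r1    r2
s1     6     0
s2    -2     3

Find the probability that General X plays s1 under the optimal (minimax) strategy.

Row minima are 0 and -2, so General X's maximin is 0; column maxima are 6 and 3, so General Y's minimax is 3. These differ, so the equilibrium is in mixed strategies.
Let General X play s1 with probability p. General Y is indifferent when 6p − 2(1−p) = 3(1−p), giving p = 5/11.

5/11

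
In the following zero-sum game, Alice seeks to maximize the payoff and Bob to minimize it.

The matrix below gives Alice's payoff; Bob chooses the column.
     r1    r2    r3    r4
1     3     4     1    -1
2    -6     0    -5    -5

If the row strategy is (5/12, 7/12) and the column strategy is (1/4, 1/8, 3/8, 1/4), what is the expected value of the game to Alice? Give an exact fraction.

-17/8

Against (1/4, 1/8, 3/8, 1/4), each row's expected payoff is 1: 11/8; 2: -37/8.
Taking the (5/12, 7/12)-weighted average: (5/12)·(11/8) + (7/12)·(-37/8) = -17/8.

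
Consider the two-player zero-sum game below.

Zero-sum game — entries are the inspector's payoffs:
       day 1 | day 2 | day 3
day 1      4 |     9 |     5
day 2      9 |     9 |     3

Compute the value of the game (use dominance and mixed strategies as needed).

33/7

Column day 2 is strictly dominated by day 3 for the inspectee (it gives the inspector more in every row).
The remaining 2×2 game on (day 1, day 2) × (day 1, day 3) has no saddle point. Let the inspector play day 1 with probability p; indifference gives 4p + 9(1−p) = 5p + 3(1−p), so p = 6/7.
Similarly the inspectee's optimal q on day 1 is 2/7, and the value is 4·(2/7) + (5)·(5/7) = 33/7.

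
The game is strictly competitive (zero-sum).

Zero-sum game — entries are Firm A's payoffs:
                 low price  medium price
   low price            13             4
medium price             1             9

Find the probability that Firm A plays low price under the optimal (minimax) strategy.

Row minima are 4 and 1, so Firm A's maximin is 4; column maxima are 13 and 9, so Firm B's minimax is 9. These differ, so the equilibrium is in mixed strategies.
Let Firm A play low price with probability p. Firm B is indifferent when 13p + (1−p) = 4p + 9(1−p), giving p = 8/17.

8/17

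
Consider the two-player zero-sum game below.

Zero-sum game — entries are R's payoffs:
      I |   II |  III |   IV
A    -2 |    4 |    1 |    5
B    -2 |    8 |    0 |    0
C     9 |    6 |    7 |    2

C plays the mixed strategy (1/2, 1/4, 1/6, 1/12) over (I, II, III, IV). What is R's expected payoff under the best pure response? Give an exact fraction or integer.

22/3

A: (-2)·(1/2) + (4)·(1/4) + (1)·(1/6) + (5)·(1/12) = 7/12.
B: (-2)·(1/2) + (8)·(1/4) + (0)·(1/6) + (0)·(1/12) = 1.
C: (9)·(1/2) + (6)·(1/4) + (7)·(1/6) + (2)·(1/12) = 22/3.
The best pure response is C with expected payoff 22/3.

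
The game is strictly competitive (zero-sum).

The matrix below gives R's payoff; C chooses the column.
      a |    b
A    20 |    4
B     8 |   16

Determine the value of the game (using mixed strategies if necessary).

Row minima are 4 and 8, so R's maximin is 8; column maxima are 20 and 16, so C's minimax is 16. These differ, so the equilibrium is in mixed strategies.
Let R play A with probability p. C is indifferent when 20p + 8(1−p) = 4p + 16(1−p), giving p = 1/3.
Let C play a with probability q. R is indifferent when 20q + 4(1−q) = 8q + 16(1−q), giving q = 1/2.
The value is 20·(1/2) + (4)·(1/2) = 12.

12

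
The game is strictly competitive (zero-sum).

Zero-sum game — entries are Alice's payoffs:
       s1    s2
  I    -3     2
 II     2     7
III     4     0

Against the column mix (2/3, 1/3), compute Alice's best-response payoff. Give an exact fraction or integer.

I: (-3)·(2/3) + (2)·(1/3) = -4/3.
II: (2)·(2/3) + (7)·(1/3) = 11/3.
III: (4)·(2/3) + (0)·(1/3) = 8/3.
The best pure response is II with expected payoff 11/3.

11/3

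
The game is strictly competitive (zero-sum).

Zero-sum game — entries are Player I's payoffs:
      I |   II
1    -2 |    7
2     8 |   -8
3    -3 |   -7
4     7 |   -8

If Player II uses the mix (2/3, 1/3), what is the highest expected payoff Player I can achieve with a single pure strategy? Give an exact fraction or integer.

8/3

1: (-2)·(2/3) + (7)·(1/3) = 1.
2: (8)·(2/3) + (-8)·(1/3) = 8/3.
3: (-3)·(2/3) + (-7)·(1/3) = -13/3.
4: (7)·(2/3) + (-8)·(1/3) = 2.
The best pure response is 2 with expected payoff 8/3.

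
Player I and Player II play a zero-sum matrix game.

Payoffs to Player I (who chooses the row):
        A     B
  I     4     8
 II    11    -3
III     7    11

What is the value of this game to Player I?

71/9

Row I is strictly dominated by row III, so Player I never plays it.
The remaining 2×2 game on (II, III) × (A, B) has no saddle point. Let Player I play II with probability p; indifference gives 11p + 7(1−p) = −3p + 11(1−p), so p = 2/9.
Similarly Player II's optimal q on A is 7/9, and the value is 11·(7/9) + (-3)·(2/9) = 71/9.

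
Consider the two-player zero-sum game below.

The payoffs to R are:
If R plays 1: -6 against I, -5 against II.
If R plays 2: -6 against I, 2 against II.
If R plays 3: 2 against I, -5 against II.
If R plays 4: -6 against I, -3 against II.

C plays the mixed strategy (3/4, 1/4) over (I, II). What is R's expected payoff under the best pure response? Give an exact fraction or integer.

1: (-6)·(3/4) + (-5)·(1/4) = -23/4.
2: (-6)·(3/4) + (2)·(1/4) = -4.
3: (2)·(3/4) + (-5)·(1/4) = 1/4.
4: (-6)·(3/4) + (-3)·(1/4) = -21/4.
The best pure response is 3 with expected payoff 1/4.

1/4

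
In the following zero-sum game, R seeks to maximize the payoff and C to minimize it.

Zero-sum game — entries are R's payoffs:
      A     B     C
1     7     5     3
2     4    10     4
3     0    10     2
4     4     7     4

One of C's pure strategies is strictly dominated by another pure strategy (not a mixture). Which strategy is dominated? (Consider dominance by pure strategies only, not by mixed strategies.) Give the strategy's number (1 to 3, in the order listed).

2

C prefers columns that give R less. Compare B with C: 3 < 5, 4 < 10, 2 < 10, 4 < 7.
So C strictly dominates B for C; B is strictly dominated.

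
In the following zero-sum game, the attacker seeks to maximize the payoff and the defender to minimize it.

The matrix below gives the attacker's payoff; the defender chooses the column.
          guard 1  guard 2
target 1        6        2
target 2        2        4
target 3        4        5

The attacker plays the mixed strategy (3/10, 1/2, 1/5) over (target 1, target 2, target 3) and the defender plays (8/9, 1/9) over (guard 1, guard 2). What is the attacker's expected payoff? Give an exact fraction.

Against (8/9, 1/9), each row's expected payoff is target 1: 50/9; target 2: 20/9; target 3: 37/9.
Taking the (3/10, 1/2, 1/5)-weighted average: (3/10)·(50/9) + (1/2)·(20/9) + (1/5)·(37/9) = 18/5.

18/5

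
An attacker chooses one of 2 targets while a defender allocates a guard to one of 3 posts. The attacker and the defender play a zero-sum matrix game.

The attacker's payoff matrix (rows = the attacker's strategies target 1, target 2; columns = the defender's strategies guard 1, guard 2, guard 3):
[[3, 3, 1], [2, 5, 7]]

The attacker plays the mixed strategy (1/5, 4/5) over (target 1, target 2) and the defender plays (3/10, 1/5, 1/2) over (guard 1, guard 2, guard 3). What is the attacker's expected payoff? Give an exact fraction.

112/25

Against (3/10, 1/5, 1/2), each row's expected payoff is target 1: 2; target 2: 51/10.
Taking the (1/5, 4/5)-weighted average: (1/5)·(2) + (4/5)·(51/10) = 112/25.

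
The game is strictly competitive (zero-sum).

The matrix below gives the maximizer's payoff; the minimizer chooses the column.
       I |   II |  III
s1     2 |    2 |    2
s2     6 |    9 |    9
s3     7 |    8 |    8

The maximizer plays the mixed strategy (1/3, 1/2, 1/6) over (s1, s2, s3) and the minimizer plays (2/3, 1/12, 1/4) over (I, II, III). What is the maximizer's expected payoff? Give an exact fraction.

97/18

Against (2/3, 1/12, 1/4), each row's expected payoff is s1: 2; s2: 7; s3: 22/3.
Taking the (1/3, 1/2, 1/6)-weighted average: (1/3)·(2) + (1/2)·(7) + (1/6)·(22/3) = 97/18.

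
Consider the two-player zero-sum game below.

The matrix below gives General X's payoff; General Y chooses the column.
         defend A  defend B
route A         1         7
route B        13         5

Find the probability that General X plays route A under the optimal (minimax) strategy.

Row minima are 1 and 5, so General X's maximin is 5; column maxima are 13 and 7, so General Y's minimax is 7. These differ, so the equilibrium is in mixed strategies.
Let General X play route A with probability p. General Y is indifferent when p + 13(1−p) = 7p + 5(1−p), giving p = 4/7.

4/7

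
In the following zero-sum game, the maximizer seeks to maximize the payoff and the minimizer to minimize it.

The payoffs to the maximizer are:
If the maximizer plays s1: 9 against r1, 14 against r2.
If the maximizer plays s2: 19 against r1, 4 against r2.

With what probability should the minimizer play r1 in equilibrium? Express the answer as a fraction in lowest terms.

1/2

Row minima are 9 and 4, so the maximizer's maximin is 9; column maxima are 19 and 14, so the minimizer's minimax is 14. These differ, so the equilibrium is in mixed strategies.
Let the minimizer play r1 with probability q. The maximizer is indifferent when 9q + 14(1−q) = 19q + 4(1−q), giving q = 1/2.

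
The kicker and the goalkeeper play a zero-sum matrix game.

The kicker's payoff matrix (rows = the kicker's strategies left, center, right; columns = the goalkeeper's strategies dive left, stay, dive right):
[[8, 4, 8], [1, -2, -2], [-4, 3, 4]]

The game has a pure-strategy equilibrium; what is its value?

4

Row minima: 4, -2, -4 → the kicker's maximin is 4.
Column maxima: 8, 4, 8 → the goalkeeper's minimax is 4.
They coincide at (left, stay), so the value is 4.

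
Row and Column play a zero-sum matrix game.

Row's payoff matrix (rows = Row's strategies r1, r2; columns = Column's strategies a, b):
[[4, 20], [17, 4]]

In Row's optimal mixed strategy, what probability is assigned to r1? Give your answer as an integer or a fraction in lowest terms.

13/29

Row minima are 4 and 4, so Row's maximin is 4; column maxima are 17 and 20, so Column's minimax is 17. These differ, so the equilibrium is in mixed strategies.
Let Row play r1 with probability p. Column is indifferent when 4p + 17(1−p) = 20p + 4(1−p), giving p = 13/29.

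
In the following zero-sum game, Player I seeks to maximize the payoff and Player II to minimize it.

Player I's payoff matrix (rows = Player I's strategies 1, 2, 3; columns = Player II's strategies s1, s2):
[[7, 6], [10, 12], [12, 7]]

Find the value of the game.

Row 1 is strictly dominated by row 2, so Player I never plays it.
The remaining 2×2 game on (2, 3) × (s1, s2) has no saddle point. Let Player I play 2 with probability p; indifference gives 10p + 12(1−p) = 12p + 7(1−p), so p = 5/7.
Similarly Player II's optimal q on s1 is 5/7, and the value is 10·(5/7) + (12)·(2/7) = 74/7.

74/7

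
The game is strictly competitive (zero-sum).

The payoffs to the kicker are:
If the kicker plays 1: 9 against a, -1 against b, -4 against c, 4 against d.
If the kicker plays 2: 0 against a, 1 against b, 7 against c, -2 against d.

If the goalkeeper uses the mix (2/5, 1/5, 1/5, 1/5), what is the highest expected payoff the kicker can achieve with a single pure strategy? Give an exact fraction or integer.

17/5

1: (9)·(2/5) + (-1)·(1/5) + (-4)·(1/5) + (4)·(1/5) = 17/5.
2: (0)·(2/5) + (1)·(1/5) + (7)·(1/5) + (-2)·(1/5) = 6/5.
The best pure response is 1 with expected payoff 17/5.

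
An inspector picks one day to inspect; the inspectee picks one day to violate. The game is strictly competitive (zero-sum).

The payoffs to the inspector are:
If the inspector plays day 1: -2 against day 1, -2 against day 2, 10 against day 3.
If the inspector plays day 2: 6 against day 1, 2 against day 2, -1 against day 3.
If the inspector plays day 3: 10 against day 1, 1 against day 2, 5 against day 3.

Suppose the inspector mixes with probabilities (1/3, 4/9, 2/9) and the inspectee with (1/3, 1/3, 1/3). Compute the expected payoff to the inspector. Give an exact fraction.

26/9

Against (1/3, 1/3, 1/3), each row's expected payoff is day 1: 2; day 2: 7/3; day 3: 16/3.
Taking the (1/3, 4/9, 2/9)-weighted average: (1/3)·(2) + (4/9)·(7/3) + (2/9)·(16/3) = 26/9.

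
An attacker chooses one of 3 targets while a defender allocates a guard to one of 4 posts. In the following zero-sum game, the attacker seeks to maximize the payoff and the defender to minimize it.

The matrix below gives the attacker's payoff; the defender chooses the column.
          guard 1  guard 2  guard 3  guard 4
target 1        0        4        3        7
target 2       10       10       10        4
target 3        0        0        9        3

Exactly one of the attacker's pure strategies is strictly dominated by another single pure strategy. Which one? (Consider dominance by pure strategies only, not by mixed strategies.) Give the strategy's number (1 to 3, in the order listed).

3

Compare target 3 with target 2: 10 > 0, 10 > 0, 10 > 9, 4 > 3.
So target 2 strictly dominates target 3 for the attacker; target 3 is strictly dominated.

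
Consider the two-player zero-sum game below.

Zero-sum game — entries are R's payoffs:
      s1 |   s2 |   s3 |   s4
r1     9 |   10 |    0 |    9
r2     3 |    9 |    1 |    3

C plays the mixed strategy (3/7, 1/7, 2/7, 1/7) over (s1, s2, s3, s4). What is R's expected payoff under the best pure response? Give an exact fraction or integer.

r1: (9)·(3/7) + (10)·(1/7) + (0)·(2/7) + (9)·(1/7) = 46/7.
r2: (3)·(3/7) + (9)·(1/7) + (1)·(2/7) + (3)·(1/7) = 23/7.
The best pure response is r1 with expected payoff 46/7.

46/7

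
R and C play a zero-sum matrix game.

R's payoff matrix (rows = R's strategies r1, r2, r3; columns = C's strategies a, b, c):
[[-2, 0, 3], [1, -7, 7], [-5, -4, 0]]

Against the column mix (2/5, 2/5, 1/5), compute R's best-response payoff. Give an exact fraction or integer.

r1: (-2)·(2/5) + (0)·(2/5) + (3)·(1/5) = -1/5.
r2: (1)·(2/5) + (-7)·(2/5) + (7)·(1/5) = -1.
r3: (-5)·(2/5) + (-4)·(2/5) + (0)·(1/5) = -18/5.
The best pure response is r1 with expected payoff -1/5.

-1/5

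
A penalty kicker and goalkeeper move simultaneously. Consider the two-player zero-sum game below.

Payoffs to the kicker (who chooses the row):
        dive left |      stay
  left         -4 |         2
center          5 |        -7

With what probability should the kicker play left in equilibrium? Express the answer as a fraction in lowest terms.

Row minima are -4 and -7, so the kicker's maximin is -4; column maxima are 5 and 2, so the goalkeeper's minimax is 2. These differ, so the equilibrium is in mixed strategies.
Let the kicker play left with probability p. The goalkeeper is indifferent when −4p + 5(1−p) = 2p − 7(1−p), giving p = 2/3.

2/3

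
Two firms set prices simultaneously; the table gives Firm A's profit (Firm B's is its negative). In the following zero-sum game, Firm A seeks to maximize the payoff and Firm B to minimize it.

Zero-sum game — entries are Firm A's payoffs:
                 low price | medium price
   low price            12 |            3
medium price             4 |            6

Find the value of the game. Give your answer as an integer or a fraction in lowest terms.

60/11

Row minima are 3 and 4, so Firm A's maximin is 4; column maxima are 12 and 6, so Firm B's minimax is 6. These differ, so the equilibrium is in mixed strategies.
Let Firm A play low price with probability p. Firm B is indifferent when 12p + 4(1−p) = 3p + 6(1−p), giving p = 2/11.
Let Firm B play low price with probability q. Firm A is indifferent when 12q + 3(1−q) = 4q + 6(1−q), giving q = 3/11.
The value is 12·(3/11) + (3)·(8/11) = 60/11.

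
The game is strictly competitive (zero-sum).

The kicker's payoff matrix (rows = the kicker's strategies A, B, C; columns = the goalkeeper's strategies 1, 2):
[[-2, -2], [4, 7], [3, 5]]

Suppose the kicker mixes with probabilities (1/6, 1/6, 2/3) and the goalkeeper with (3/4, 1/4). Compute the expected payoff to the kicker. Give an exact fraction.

67/24

Against (3/4, 1/4), each row's expected payoff is A: -2; B: 19/4; C: 7/2.
Taking the (1/6, 1/6, 2/3)-weighted average: (1/6)·(-2) + (1/6)·(19/4) + (2/3)·(7/2) = 67/24.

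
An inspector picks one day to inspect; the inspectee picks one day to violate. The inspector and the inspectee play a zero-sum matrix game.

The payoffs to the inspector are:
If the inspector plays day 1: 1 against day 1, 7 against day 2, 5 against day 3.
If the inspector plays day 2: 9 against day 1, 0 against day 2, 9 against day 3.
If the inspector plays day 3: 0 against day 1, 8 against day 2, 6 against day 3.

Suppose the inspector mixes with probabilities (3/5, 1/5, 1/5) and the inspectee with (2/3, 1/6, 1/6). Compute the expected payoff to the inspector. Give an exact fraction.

107/30

Against (2/3, 1/6, 1/6), each row's expected payoff is day 1: 8/3; day 2: 15/2; day 3: 7/3.
Taking the (3/5, 1/5, 1/5)-weighted average: (3/5)·(8/3) + (1/5)·(15/2) + (1/5)·(7/3) = 107/30.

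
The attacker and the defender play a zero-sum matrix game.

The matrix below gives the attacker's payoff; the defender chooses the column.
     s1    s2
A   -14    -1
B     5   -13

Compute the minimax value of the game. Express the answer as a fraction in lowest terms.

Row minima are -14 and -13, so the attacker's maximin is -13; column maxima are 5 and -1, so the defender's minimax is -1. These differ, so the equilibrium is in mixed strategies.
Let the attacker play A with probability p. The defender is indifferent when −14p + 5(1−p) = −p − 13(1−p), giving p = 18/31.
Let the defender play s1 with probability q. The attacker is indifferent when −14q − (1−q) = 5q − 13(1−q), giving q = 12/31.
The value is -14·(12/31) + (-1)·(19/31) = -187/31.

-187/31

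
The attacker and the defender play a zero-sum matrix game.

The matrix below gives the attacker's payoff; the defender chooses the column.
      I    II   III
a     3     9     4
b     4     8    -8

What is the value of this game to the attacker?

Column II is strictly dominated by I for the defender (it gives the attacker more in every row).
The remaining 2×2 game on (a, b) × (I, III) has no saddle point. Let the attacker play a with probability p; indifference gives 3p + 4(1−p) = 4p − 8(1−p), so p = 12/13.
Similarly the defender's optimal q on I is 12/13, and the value is 3·(12/13) + (4)·(1/13) = 40/13.

40/13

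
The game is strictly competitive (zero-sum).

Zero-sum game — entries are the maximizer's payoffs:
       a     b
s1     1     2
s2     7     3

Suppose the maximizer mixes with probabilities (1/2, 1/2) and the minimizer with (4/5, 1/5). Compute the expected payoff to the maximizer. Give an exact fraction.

Against (4/5, 1/5), each row's expected payoff is s1: 6/5; s2: 31/5.
Taking the (1/2, 1/2)-weighted average: (1/2)·(6/5) + (1/2)·(31/5) = 37/10.

37/10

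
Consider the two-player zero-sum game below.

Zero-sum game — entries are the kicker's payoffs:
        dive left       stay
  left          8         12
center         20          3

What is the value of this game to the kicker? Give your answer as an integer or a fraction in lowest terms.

72/7

Row minima are 8 and 3, so the kicker's maximin is 8; column maxima are 20 and 12, so the goalkeeper's minimax is 12. These differ, so the equilibrium is in mixed strategies.
Let the kicker play left with probability p. The goalkeeper is indifferent when 8p + 20(1−p) = 12p + 3(1−p), giving p = 17/21.
Let the goalkeeper play dive left with probability q. The kicker is indifferent when 8q + 12(1−q) = 20q + 3(1−q), giving q = 3/7.
The value is 8·(3/7) + (12)·(4/7) = 72/7.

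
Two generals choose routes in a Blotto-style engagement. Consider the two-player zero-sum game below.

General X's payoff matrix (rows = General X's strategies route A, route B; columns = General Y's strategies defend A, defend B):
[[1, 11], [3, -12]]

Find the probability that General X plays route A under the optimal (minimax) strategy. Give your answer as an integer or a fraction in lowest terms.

Row minima are 1 and -12, so General X's maximin is 1; column maxima are 3 and 11, so General Y's minimax is 3. These differ, so the equilibrium is in mixed strategies.
Let General X play route A with probability p. General Y is indifferent when p + 3(1−p) = 11p − 12(1−p), giving p = 3/5.

3/5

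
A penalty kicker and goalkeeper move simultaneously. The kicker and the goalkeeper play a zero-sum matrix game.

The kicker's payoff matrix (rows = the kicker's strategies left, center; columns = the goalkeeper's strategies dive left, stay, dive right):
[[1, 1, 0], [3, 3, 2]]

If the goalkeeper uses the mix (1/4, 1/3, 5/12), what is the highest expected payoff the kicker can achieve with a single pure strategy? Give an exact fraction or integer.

31/12

left: (1)·(1/4) + (1)·(1/3) + (0)·(5/12) = 7/12.
center: (3)·(1/4) + (3)·(1/3) + (2)·(5/12) = 31/12.
The best pure response is center with expected payoff 31/12.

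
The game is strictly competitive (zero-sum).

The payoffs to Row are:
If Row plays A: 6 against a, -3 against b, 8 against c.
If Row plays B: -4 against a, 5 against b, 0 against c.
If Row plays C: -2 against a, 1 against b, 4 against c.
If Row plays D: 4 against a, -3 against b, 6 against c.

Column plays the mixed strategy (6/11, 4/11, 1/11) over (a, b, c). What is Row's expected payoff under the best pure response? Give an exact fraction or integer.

32/11

A: (6)·(6/11) + (-3)·(4/11) + (8)·(1/11) = 32/11.
B: (-4)·(6/11) + (5)·(4/11) + (0)·(1/11) = -4/11.
C: (-2)·(6/11) + (1)·(4/11) + (4)·(1/11) = -4/11.
D: (4)·(6/11) + (-3)·(4/11) + (6)·(1/11) = 18/11.
The best pure response is A with expected payoff 32/11.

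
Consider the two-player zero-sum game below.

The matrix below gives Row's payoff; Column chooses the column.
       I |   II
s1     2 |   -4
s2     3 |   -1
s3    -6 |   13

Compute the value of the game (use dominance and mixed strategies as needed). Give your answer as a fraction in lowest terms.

33/23

Row s1 is strictly dominated by row s2, so Row never plays it.
The remaining 2×2 game on (s2, s3) × (I, II) has no saddle point. Let Row play s2 with probability p; indifference gives 3p − 6(1−p) = −p + 13(1−p), so p = 19/23.
Similarly Column's optimal q on I is 14/23, and the value is 3·(14/23) + (-1)·(9/23) = 33/23.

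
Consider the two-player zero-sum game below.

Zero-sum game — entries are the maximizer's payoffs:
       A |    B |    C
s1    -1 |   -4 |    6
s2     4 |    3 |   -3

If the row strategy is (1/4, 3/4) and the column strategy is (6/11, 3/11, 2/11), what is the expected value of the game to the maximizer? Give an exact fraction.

Against (6/11, 3/11, 2/11), each row's expected payoff is s1: -6/11; s2: 27/11.
Taking the (1/4, 3/4)-weighted average: (1/4)·(-6/11) + (3/4)·(27/11) = 75/44.

75/44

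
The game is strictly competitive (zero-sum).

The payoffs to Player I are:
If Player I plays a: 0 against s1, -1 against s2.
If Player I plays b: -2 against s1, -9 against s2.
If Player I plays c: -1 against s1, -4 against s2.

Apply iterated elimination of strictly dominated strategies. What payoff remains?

-1

Row b is strictly dominated by row a (0>-2, -1>-9); eliminate b.
Column s1 is strictly dominated by s2 for Player II (-1<0, -4<-1); eliminate s1.
Row c is strictly dominated by row a (-1>-4); eliminate c.
Only (a, s2) remains, with payoff -1.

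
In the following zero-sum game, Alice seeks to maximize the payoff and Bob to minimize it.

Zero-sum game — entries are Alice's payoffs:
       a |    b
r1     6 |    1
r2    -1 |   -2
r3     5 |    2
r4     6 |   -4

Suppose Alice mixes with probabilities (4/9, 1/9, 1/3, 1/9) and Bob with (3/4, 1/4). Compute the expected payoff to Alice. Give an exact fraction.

Against (3/4, 1/4), each row's expected payoff is r1: 19/4; r2: -5/4; r3: 17/4; r4: 7/2.
Taking the (4/9, 1/9, 1/3, 1/9)-weighted average: (4/9)·(19/4) + (1/9)·(-5/4) + (1/3)·(17/4) + (1/9)·(7/2) = 34/9.

34/9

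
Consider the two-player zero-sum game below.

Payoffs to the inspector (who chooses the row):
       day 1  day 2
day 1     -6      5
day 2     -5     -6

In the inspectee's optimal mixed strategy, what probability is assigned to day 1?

Row minima are -6 and -6, so the inspector's maximin is -6; column maxima are -5 and 5, so the inspectee's minimax is -5. These differ, so the equilibrium is in mixed strategies.
Let the inspectee play day 1 with probability q. The inspector is indifferent when −6q + 5(1−q) = −5q − 6(1−q), giving q = 11/12.

11/12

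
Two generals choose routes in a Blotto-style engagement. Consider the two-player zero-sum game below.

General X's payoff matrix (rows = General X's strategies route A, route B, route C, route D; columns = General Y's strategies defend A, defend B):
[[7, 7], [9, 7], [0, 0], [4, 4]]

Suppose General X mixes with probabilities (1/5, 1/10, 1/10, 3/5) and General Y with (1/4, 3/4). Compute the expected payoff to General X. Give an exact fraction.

91/20

Against (1/4, 3/4), each row's expected payoff is route A: 7; route B: 15/2; route C: 0; route D: 4.
Taking the (1/5, 1/10, 1/10, 3/5)-weighted average: (1/5)·(7) + (1/10)·(15/2) + (1/10)·(0) + (3/5)·(4) = 91/20.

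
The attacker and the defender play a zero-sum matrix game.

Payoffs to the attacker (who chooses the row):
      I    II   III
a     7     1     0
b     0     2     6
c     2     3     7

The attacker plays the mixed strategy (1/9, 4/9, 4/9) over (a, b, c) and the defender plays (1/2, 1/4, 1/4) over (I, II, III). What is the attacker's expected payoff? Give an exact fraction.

103/36

Against (1/2, 1/4, 1/4), each row's expected payoff is a: 15/4; b: 2; c: 7/2.
Taking the (1/9, 4/9, 4/9)-weighted average: (1/9)·(15/4) + (4/9)·(2) + (4/9)·(7/2) = 103/36.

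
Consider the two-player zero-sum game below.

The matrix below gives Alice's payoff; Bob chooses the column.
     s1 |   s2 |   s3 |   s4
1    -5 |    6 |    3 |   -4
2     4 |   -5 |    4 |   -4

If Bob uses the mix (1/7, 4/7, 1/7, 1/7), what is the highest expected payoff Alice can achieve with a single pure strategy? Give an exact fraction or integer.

18/7

1: (-5)·(1/7) + (6)·(4/7) + (3)·(1/7) + (-4)·(1/7) = 18/7.
2: (4)·(1/7) + (-5)·(4/7) + (4)·(1/7) + (-4)·(1/7) = -16/7.
The best pure response is 1 with expected payoff 18/7.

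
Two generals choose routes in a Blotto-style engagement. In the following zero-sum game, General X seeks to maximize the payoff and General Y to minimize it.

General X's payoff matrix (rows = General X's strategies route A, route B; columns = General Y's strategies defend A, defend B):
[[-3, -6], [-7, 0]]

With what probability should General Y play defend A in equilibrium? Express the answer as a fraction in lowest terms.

3/5

Row minima are -6 and -7, so General X's maximin is -6; column maxima are -3 and 0, so General Y's minimax is -3. These differ, so the equilibrium is in mixed strategies.
Let General Y play defend A with probability q. General X is indifferent when −3q − 6(1−q) = −7q, giving q = 3/5.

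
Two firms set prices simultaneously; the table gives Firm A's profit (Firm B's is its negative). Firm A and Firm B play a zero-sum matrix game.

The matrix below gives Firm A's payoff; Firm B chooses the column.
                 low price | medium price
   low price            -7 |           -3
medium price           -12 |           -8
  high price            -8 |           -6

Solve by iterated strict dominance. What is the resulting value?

-7

Row high price is strictly dominated by row low price (-7>-8, -3>-6); eliminate high price.
Row medium price is strictly dominated by row low price (-7>-12, -3>-8); eliminate medium price.
Column medium price is strictly dominated by low price for Firm B (-7<-3); eliminate medium price.
Only (low price, low price) remains, with payoff -7.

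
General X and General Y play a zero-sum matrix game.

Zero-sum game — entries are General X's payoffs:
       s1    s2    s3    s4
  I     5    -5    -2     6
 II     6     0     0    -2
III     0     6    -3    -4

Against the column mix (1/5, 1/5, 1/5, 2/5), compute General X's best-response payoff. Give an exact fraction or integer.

I: (5)·(1/5) + (-5)·(1/5) + (-2)·(1/5) + (6)·(2/5) = 2.
II: (6)·(1/5) + (0)·(1/5) + (0)·(1/5) + (-2)·(2/5) = 2/5.
III: (0)·(1/5) + (6)·(1/5) + (-3)·(1/5) + (-4)·(2/5) = -1.
The best pure response is I with expected payoff 2.

2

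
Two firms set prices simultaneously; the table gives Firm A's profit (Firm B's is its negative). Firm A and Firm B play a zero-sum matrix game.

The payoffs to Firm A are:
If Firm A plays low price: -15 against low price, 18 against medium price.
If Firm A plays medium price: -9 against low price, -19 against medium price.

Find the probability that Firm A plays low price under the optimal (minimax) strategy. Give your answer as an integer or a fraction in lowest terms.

Row minima are -15 and -19, so Firm A's maximin is -15; column maxima are -9 and 18, so Firm B's minimax is -9. These differ, so the equilibrium is in mixed strategies.
Let Firm A play low price with probability p. Firm B is indifferent when −15p − 9(1−p) = 18p − 19(1−p), giving p = 10/43.

10/43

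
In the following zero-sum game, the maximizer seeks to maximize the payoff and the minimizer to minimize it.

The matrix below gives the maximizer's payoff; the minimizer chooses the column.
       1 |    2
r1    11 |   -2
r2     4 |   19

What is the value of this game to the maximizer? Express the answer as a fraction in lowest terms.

Row minima are -2 and 4, so the maximizer's maximin is 4; column maxima are 11 and 19, so the minimizer's minimax is 11. These differ, so the equilibrium is in mixed strategies.
Let the maximizer play r1 with probability p. The minimizer is indifferent when 11p + 4(1−p) = −2p + 19(1−p), giving p = 15/28.
Let the minimizer play 1 with probability q. The maximizer is indifferent when 11q − 2(1−q) = 4q + 19(1−q), giving q = 3/4.
The value is 11·(3/4) + (-2)·(1/4) = 31/4.

31/4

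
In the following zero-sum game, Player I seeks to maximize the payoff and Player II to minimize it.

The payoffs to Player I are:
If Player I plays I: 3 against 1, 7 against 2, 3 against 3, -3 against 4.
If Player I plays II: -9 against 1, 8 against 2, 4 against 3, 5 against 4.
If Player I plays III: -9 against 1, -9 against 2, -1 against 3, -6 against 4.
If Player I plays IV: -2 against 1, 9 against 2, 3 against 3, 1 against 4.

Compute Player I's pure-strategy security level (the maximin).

-2

The worst-case payoff for each row is I: -3, II: -9, III: -9, IV: -2.
The best of these is -2.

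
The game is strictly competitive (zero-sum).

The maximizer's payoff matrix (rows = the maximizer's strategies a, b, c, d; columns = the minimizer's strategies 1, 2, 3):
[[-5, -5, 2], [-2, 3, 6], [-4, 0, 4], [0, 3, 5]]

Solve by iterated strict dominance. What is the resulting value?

Row a is strictly dominated by row b (-2>-5, 3>-5, 6>2); eliminate a.
Column 2 is strictly dominated by 1 for the minimizer (-2<3, -4<0, 0<3); eliminate 2.
Column 3 is strictly dominated by 1 for the minimizer (-2<6, -4<4, 0<5); eliminate 3.
Row b is strictly dominated by row d (0>-2); eliminate b.
Row c is strictly dominated by row d (0>-4); eliminate c.
Only (d, 1) remains, with payoff 0.

0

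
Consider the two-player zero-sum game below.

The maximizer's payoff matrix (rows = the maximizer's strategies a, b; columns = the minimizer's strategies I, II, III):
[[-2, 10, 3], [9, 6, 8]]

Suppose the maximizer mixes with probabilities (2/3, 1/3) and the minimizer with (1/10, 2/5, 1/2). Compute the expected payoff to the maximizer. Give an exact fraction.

179/30

Against (1/10, 2/5, 1/2), each row's expected payoff is a: 53/10; b: 73/10.
Taking the (2/3, 1/3)-weighted average: (2/3)·(53/10) + (1/3)·(73/10) = 179/30.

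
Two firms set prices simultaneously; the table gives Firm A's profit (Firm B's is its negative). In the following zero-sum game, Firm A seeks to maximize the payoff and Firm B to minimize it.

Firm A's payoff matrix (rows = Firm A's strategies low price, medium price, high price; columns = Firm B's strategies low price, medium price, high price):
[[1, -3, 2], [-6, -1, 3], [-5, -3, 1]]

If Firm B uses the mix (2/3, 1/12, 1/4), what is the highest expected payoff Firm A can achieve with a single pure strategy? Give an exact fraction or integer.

11/12

low price: (1)·(2/3) + (-3)·(1/12) + (2)·(1/4) = 11/12.
medium price: (-6)·(2/3) + (-1)·(1/12) + (3)·(1/4) = -10/3.
high price: (-5)·(2/3) + (-3)·(1/12) + (1)·(1/4) = -10/3.
The best pure response is low price with expected payoff 11/12.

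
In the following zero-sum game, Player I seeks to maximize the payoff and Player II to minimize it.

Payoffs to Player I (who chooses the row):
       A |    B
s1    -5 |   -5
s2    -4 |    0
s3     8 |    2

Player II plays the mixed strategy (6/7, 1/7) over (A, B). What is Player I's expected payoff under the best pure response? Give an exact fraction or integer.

50/7

s1: (-5)·(6/7) + (-5)·(1/7) = -5.
s2: (-4)·(6/7) + (0)·(1/7) = -24/7.
s3: (8)·(6/7) + (2)·(1/7) = 50/7.
The best pure response is s3 with expected payoff 50/7.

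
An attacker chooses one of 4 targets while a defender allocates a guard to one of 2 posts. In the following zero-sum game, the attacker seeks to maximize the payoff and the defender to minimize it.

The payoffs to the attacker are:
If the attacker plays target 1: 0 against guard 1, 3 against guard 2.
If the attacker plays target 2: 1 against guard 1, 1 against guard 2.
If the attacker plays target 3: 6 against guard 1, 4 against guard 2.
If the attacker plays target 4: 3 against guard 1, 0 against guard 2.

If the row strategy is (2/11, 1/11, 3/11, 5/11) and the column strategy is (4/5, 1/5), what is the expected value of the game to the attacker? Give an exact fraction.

Against (4/5, 1/5), each row's expected payoff is target 1: 3/5; target 2: 1; target 3: 28/5; target 4: 12/5.
Taking the (2/11, 1/11, 3/11, 5/11)-weighted average: (2/11)·(3/5) + (1/11)·(1) + (3/11)·(28/5) + (5/11)·(12/5) = 31/11.

31/11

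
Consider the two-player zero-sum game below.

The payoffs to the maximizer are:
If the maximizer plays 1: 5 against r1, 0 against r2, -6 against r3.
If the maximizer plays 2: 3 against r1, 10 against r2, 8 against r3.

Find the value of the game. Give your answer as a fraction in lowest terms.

29/8

Column r2 is strictly dominated by r3 for the minimizer (it gives the maximizer more in every row).
The remaining 2×2 game on (1, 2) × (r1, r3) has no saddle point. Let the maximizer play 1 with probability p; indifference gives 5p + 3(1−p) = −6p + 8(1−p), so p = 5/16.
Similarly the minimizer's optimal q on r1 is 7/8, and the value is 5·(7/8) + (-6)·(1/8) = 29/8.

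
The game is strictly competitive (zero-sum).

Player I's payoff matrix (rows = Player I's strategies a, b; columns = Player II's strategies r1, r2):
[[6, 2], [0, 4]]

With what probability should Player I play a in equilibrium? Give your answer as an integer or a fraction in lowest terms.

Row minima are 2 and 0, so Player I's maximin is 2; column maxima are 6 and 4, so Player II's minimax is 4. These differ, so the equilibrium is in mixed strategies.
Let Player I play a with probability p. Player II is indifferent when 6p = 2p + 4(1−p), giving p = 1/2.

1/2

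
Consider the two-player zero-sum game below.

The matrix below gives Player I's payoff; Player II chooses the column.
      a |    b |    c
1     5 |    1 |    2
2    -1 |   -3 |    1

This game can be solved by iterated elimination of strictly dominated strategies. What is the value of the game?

Column c is strictly dominated by b for Player II (1<2, -3<1); eliminate c.
Column a is strictly dominated by b for Player II (1<5, -3<-1); eliminate a.
Row 2 is strictly dominated by row 1 (1>-3); eliminate 2.
Only (1, b) remains, with payoff 1.

1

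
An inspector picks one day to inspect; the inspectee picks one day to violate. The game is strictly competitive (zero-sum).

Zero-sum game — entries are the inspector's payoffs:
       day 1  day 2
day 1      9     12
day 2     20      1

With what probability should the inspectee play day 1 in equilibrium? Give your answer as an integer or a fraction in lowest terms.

1/2

Row minima are 9 and 1, so the inspector's maximin is 9; column maxima are 20 and 12, so the inspectee's minimax is 12. These differ, so the equilibrium is in mixed strategies.
Let the inspectee play day 1 with probability q. The inspector is indifferent when 9q + 12(1−q) = 20q + (1−q), giving q = 1/2.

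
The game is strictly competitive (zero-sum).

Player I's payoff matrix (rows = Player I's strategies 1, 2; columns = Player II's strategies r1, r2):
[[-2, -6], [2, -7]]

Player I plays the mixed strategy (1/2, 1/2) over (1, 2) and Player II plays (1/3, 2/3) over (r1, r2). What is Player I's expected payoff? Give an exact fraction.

-13/3

Against (1/3, 2/3), each row's expected payoff is 1: -14/3; 2: -4.
Taking the (1/2, 1/2)-weighted average: (1/2)·(-14/3) + (1/2)·(-4) = -13/3.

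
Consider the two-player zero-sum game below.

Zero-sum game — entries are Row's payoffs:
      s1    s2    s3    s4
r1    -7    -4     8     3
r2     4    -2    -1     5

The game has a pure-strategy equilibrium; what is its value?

-2

Row minima: -7, -2 → Row's maximin is -2.
Column maxima: 4, -2, 8, 5 → Column's minimax is -2.
They coincide at (r2, s2), so the value is -2.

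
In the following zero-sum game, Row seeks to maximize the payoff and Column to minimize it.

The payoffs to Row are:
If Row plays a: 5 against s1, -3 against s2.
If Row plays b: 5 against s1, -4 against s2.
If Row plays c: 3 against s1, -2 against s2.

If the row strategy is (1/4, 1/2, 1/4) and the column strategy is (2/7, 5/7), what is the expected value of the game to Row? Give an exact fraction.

-29/28

Against (2/7, 5/7), each row's expected payoff is a: -5/7; b: -10/7; c: -4/7.
Taking the (1/4, 1/2, 1/4)-weighted average: (1/4)·(-5/7) + (1/2)·(-10/7) + (1/4)·(-4/7) = -29/28.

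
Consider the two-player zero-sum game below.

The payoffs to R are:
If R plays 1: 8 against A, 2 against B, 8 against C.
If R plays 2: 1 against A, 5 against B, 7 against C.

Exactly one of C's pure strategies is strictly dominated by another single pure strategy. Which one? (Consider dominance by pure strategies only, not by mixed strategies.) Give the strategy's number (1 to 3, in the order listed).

C prefers columns that give R less. Compare C with B: 2 < 8, 5 < 7.
So B strictly dominates C for C; C is strictly dominated.

3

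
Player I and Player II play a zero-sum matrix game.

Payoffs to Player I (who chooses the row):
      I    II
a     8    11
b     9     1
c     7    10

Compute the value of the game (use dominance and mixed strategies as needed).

Row c is strictly dominated by row a, so Player I never plays it.
The remaining 2×2 game on (a, b) × (I, II) has no saddle point. Let Player I play a with probability p; indifference gives 8p + 9(1−p) = 11p + (1−p), so p = 8/11.
Similarly Player II's optimal q on I is 10/11, and the value is 8·(10/11) + (11)·(1/11) = 91/11.

91/11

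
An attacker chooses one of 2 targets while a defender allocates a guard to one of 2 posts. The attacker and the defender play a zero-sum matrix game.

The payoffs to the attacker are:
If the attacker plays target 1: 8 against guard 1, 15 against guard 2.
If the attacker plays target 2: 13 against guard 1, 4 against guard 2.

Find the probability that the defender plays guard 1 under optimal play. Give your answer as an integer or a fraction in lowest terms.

Row minima are 8 and 4, so the attacker's maximin is 8; column maxima are 13 and 15, so the defender's minimax is 13. These differ, so the equilibrium is in mixed strategies.
Let the defender play guard 1 with probability q. The attacker is indifferent when 8q + 15(1−q) = 13q + 4(1−q), giving q = 11/16.

11/16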